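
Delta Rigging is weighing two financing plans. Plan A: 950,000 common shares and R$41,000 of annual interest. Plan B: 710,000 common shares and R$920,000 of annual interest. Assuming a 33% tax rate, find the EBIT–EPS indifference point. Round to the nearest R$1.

Set EPS_A = EPS_B: (EBIT − R$41,000)(1 − 0.33) ÷ 950,000 = (EBIT − R$920,000)(1 − 0.33) ÷ 710,000.
The (1 − t) factor cancels: (EBIT − 41,000) × 710,000 = (EBIT − 920,000) × 950,000.
Solving, EBIT = (920,000·950,000 − 41,000·710,000) / (950,000 − 710,000) = 844,890,000,000 / 240,000 = 3,520,375.00.

R$3,520,375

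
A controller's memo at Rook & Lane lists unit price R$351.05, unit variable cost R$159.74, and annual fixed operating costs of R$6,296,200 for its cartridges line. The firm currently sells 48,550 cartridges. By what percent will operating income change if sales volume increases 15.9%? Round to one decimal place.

At 48,550 units, contribution = 48,550 × R$191.31 = R$9,288,100.50.
EBIT = R$9,288,100.50 − R$6,296,200 = R$2,991,900.50.
DOL = contribution ÷ EBIT = R$9,288,100.50 ÷ R$2,991,900.50 = 3.1044.
So EBIT moves 3.1044 × (+15.9%) = +49.4%.

+49.4%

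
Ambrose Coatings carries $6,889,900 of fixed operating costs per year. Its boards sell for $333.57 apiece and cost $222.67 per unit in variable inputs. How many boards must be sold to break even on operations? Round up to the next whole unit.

62,128 boards

Contribution margin per unit = $333.57 − $222.67 = $110.90.
Break-even Q = $6,889,900 / $110.90 = 62,127.14 → 62,128 boards.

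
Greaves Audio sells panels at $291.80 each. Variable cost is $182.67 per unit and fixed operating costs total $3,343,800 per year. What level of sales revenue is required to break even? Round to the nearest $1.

CM per unit = $291.80 − $182.67 = $109.13; CM ratio = $109.13 / $291.80 = 0.3740.
Break-even sales = FC ÷ CM ratio = $3,343,800 × $291.80 / $109.13 = $8,940,904.

$8,940,904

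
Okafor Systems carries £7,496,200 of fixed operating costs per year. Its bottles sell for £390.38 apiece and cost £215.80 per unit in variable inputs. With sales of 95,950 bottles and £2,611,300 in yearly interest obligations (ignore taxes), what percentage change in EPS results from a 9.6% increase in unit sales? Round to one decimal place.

Contribution at this volume is 95,950 × £174.58 = £16,750,951.00.
EBIT = £16,750,951.00 − £7,496,200 = £9,254,751.00.
Interest = £2,611,300.00, so EBIT − I = £6,643,451.00.
DCL = total CM / (EBIT − I) = £16,750,951.00 / £6,643,451.00 = 2.5214.
EPS therefore changes by 2.5214 × (+9.6%) = +24.2%.

+24.2%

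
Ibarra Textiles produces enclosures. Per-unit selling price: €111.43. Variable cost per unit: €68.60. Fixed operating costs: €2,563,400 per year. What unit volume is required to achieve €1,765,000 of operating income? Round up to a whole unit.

101,061 enclosures

Contribution margin per unit = €111.43 − €68.60 = €42.83.
Need Q such that Q × €42.83 − €2,563,400 = €1,765,000, i.e. Q = €4,328,400 / €42.83 = 101,060.00 → 101,061.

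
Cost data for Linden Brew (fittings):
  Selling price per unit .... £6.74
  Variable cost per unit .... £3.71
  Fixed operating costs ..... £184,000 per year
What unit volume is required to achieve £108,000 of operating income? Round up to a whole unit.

96,370 fittings

Each unit contributes £6.74 − £3.71 = £3.03.
Units = (FC + target) / CM = (£184,000 + £108,000) / £3.03 = 96,369.64, so 96,370 fittings.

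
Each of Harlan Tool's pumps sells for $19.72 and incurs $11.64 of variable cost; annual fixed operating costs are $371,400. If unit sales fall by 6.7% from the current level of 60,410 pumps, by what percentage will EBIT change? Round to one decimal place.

-28.0%

Total contribution margin = 60,410 × $8.08 = $488,112.80.
Subtracting fixed costs: EBIT = $488,112.80 − $371,400 = $116,712.80.
DOL = contribution ÷ EBIT = $488,112.80 ÷ $116,712.80 = 4.1822.
So EBIT moves 4.1822 × (-6.7%) = -28.0%.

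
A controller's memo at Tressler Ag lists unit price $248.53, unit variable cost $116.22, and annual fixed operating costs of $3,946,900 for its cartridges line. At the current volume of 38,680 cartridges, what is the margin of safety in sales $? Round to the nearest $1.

$2,199,316

Contribution margin per unit = $248.53 − $116.22 = $132.31. Break-even units = $3,946,900 ÷ $132.31 = 29,830.70; break-even revenue = 29,830.70 × $248.53 = $7,413,824.03.
Actual sales revenue = 38,680 × $248.53 = $9,613,140.40.
Margin of safety = $9,613,140.40 − $7,413,824.03 = $2,199,316.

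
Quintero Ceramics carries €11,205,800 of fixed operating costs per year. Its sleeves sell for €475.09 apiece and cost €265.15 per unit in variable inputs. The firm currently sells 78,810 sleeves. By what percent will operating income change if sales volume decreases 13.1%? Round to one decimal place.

-40.6%

Contribution at this volume is 78,810 × €209.94 = €16,545,371.40.
EBIT = €16,545,371.40 − €11,205,800 = €5,339,571.40.
DOL = contribution ÷ EBIT = €16,545,371.40 ÷ €5,339,571.40 = 3.0986.
Operating income changes by 3.0986 × -13.1% = -40.6%.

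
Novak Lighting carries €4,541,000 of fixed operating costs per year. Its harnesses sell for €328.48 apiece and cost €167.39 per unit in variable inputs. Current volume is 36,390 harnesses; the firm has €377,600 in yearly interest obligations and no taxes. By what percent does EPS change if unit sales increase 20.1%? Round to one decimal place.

+124.9%

Total contribution margin = 36,390 × €161.09 = €5,862,065.10.
Operating income = contribution − fixed costs = €5,862,065.10 − €4,541,000 = €1,321,065.10.
After interest of €377,600.00, pre-tax earnings = €943,465.10.
DCL = total CM / (EBIT − I) = €5,862,065.10 / €943,465.10 = 6.2133.
EPS therefore changes by 6.2133 × (+20.1%) = +124.9%.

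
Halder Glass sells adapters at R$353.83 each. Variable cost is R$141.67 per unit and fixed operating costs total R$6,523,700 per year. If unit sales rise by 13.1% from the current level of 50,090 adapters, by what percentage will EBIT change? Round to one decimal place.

At 50,090 units, contribution = 50,090 × R$212.16 = R$10,627,094.40.
Subtracting fixed costs: EBIT = R$10,627,094.40 − R$6,523,700 = R$4,103,394.40.
DOL = contribution ÷ EBIT = R$10,627,094.40 ÷ R$4,103,394.40 = 2.5898.
Operating income changes by 2.5898 × +13.1% = +33.9%.

+33.9%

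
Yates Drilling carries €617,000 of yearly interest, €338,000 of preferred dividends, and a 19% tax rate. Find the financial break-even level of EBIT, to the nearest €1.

€1,034,284

Grossing the preferred dividend up to pre-tax terms: €338,000 / (1 − 0.19) = €417,283.95.
EPS = 0 when EBIT covers interest plus the pre-tax preferred burden: €617,000 + €417,283.95 = €1,034,283.95.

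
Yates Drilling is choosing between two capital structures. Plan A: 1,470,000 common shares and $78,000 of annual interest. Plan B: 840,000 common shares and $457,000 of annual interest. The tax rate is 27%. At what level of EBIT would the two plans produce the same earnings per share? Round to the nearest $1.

$962,333

Set EPS_A = EPS_B: (EBIT − $78,000)(1 − 0.27) ÷ 1,470,000 = (EBIT − $457,000)(1 − 0.27) ÷ 840,000.
The (1 − t) factor cancels: (EBIT − 78,000) × 840,000 = (EBIT − 457,000) × 1,470,000.
Solving, EBIT = (457,000·1,470,000 − 78,000·840,000) / (1,470,000 − 840,000) = 606,270,000,000 / 630,000 = 962,333.33.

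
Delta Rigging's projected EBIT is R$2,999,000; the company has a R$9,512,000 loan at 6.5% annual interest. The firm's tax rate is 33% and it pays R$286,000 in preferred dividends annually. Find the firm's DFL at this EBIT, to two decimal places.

1.53

Annual interest charges come to R$618,280.00.
Preferred dividends grossed up pre-tax: R$286,000 / (1 − 0.33) = R$426,865.67.
DFL = EBIT ÷ [EBIT − I − D_p/(1−t)] = R$2,999,000 ÷ [R$2,999,000 − R$618,280.00 − R$426,865.67] = R$2,999,000 ÷ R$1,953,854.33 = 1.5349.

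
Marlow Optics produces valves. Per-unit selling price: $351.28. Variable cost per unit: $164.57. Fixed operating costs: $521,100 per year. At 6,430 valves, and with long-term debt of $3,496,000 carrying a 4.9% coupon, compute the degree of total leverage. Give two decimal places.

At 6,430 units, contribution = 6,430 × $186.71 = $1,200,545.30.
Operating income = contribution − fixed costs = $1,200,545.30 − $521,100 = $679,445.30. Interest = $171,304.00.
DOL = $1,200,545.30 ÷ $679,445.30 = 1.7669; DFL = $679,445.30 ÷ $508,141.30 = 1.3371.
Combined leverage = 1.7669 × 1.3371 = 2.3625.

2.36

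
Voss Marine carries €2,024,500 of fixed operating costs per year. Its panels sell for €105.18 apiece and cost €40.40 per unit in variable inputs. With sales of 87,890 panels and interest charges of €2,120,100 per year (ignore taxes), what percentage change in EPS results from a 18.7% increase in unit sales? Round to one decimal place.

+68.7%

Total contribution margin = 87,890 × €64.78 = €5,693,514.20.
Operating income = contribution − fixed costs = €5,693,514.20 − €2,024,500 = €3,669,014.20.
Interest = €2,120,100.00, so EBIT − I = €1,548,914.20.
Degree of combined leverage = contribution ÷ (EBIT − I) = €5,693,514.20 ÷ €1,548,914.20 = 3.6758.
%ΔEPS = DCL × %ΔSales = 3.6758 × +18.7% = +68.7%.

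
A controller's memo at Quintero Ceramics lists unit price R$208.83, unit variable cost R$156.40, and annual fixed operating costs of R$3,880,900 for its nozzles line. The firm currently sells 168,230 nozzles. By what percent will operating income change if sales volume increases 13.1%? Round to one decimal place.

Total contribution margin = 168,230 × R$52.43 = R$8,820,298.90.
Subtracting fixed costs: EBIT = R$8,820,298.90 − R$3,880,900 = R$4,939,398.90.
So DOL = total CM / EBIT = R$8,820,298.90 / R$4,939,398.90 = 1.7857.
So EBIT moves 1.7857 × (+13.1%) = +23.4%.

+23.4%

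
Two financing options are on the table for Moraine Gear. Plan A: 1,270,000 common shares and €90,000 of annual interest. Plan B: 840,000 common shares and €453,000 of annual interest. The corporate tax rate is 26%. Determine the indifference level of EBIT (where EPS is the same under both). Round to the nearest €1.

€1,162,116

Set EPS_A = EPS_B: (EBIT − €90,000)(1 − 0.26) ÷ 1,270,000 = (EBIT − €453,000)(1 − 0.26) ÷ 840,000.
Cancelling (1 − t) and cross-multiplying: 840,000·(EBIT − 90,000) = 1,270,000·(EBIT − 453,000).
Solving, EBIT = (453,000·1,270,000 − 90,000·840,000) / (1,270,000 − 840,000) = 499,710,000,000 / 430,000 = 1,162,116.28.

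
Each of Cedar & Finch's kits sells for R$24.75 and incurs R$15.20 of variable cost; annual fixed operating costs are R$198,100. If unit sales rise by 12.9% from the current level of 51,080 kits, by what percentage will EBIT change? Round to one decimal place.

At 51,080 units, contribution = 51,080 × R$9.55 = R$487,814.00.
Operating income = contribution − fixed costs = R$487,814.00 − R$198,100 = R$289,714.00.
So DOL = total CM / EBIT = R$487,814.00 / R$289,714.00 = 1.6838.
Operating income changes by 1.6838 × +12.9% = +21.7%.

+21.7%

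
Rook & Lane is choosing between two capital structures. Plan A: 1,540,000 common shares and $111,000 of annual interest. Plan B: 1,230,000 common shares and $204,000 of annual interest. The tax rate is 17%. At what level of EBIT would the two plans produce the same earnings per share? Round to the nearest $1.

At indifference, (EBIT − 111,000)(1 − t)/1,540,000 = (EBIT − 204,000)(1 − t)/1,230,000.
Cancelling (1 − t) and cross-multiplying: 1,230,000·(EBIT − 111,000) = 1,540,000·(EBIT − 204,000).
EBIT × (1,540,000 − 1,230,000) = 204,000 × 1,540,000 − 111,000 × 1,230,000 = 177,630,000,000, so EBIT = 177,630,000,000 ÷ 310,000 = 573,000.00.

$573,000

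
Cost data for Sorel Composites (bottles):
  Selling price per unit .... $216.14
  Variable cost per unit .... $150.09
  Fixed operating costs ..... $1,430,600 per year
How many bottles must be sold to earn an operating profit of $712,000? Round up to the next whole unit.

Unit CM = price − variable cost = $216.14 − $150.09 = $66.05.
Units = (FC + target) / CM = ($1,430,600 + $712,000) / $66.05 = 32,439.06, so 32,440 bottles.

32,440 bottles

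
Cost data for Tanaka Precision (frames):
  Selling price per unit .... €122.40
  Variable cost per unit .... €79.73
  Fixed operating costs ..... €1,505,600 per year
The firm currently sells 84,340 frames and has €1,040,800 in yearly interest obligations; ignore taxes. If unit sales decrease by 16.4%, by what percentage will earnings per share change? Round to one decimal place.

At 84,340 units, contribution = 84,340 × €42.67 = €3,598,787.80.
Operating income = contribution − fixed costs = €3,598,787.80 − €1,505,600 = €2,093,187.80.
After interest of €1,040,800.00, pre-tax earnings = €1,052,387.80.
Degree of combined leverage = contribution ÷ (EBIT − I) = €3,598,787.80 ÷ €1,052,387.80 = 3.4196.
EPS therefore changes by 3.4196 × (-16.4%) = -56.1%.

-56.1%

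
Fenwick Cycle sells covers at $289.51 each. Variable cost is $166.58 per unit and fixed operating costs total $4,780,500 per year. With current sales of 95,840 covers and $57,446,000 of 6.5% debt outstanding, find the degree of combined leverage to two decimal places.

3.61

Contribution at this volume is 95,840 × $122.93 = $11,781,611.20.
Operating income = contribution − fixed costs = $11,781,611.20 − $4,780,500 = $7,001,111.20. Interest = $3,733,990.00.
DOL = $11,781,611.20 ÷ $7,001,111.20 = 1.6828; DFL = $7,001,111.20 ÷ $3,267,121.20 = 2.1429.
DCL = DOL × DFL = 1.6828 × 2.1429 = 3.6061.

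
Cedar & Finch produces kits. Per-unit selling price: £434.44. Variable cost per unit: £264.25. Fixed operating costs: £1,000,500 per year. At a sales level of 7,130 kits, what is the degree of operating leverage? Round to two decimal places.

Contribution at this volume is 7,130 × £170.19 = £1,213,454.70.
Subtracting fixed costs: EBIT = £1,213,454.70 − £1,000,500 = £212,954.70.
Degree of operating leverage = £1,213,454.70 / £212,954.70 = 5.6982.

5.70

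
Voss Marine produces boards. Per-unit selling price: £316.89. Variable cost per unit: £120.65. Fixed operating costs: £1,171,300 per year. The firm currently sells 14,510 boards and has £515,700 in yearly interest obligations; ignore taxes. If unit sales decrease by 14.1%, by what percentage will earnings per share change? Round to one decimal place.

Total contribution margin = 14,510 × £196.24 = £2,847,442.40.
Subtracting fixed costs: EBIT = £2,847,442.40 − £1,171,300 = £1,676,142.40.
Interest = £515,700.00, so EBIT − I = £1,160,442.40.
Degree of combined leverage = contribution ÷ (EBIT − I) = £2,847,442.40 ÷ £1,160,442.40 = 2.4538.
%ΔEPS = DCL × %ΔSales = 2.4538 × -14.1% = -34.6%.

-34.6%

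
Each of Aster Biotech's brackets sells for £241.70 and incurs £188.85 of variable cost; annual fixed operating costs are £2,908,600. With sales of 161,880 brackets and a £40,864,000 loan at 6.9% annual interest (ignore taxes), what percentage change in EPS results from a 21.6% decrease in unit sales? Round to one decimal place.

Contribution at this volume is 161,880 × £52.85 = £8,555,358.00.
EBIT = £8,555,358.00 − £2,908,600 = £5,646,758.00.
Interest = £2,819,616.00, so EBIT − I = £2,827,142.00.
Degree of combined leverage = contribution ÷ (EBIT − I) = £8,555,358.00 ÷ £2,827,142.00 = 3.0262.
%ΔEPS = DCL × %ΔSales = 3.0262 × -21.6% = -65.4%.

-65.4%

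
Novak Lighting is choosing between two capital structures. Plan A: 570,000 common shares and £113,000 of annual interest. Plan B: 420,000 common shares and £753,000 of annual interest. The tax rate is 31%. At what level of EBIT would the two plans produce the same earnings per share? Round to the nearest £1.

At indifference, (EBIT − 113,000)(1 − t)/570,000 = (EBIT − 753,000)(1 − t)/420,000.
The (1 − t) factor cancels: (EBIT − 113,000) × 420,000 = (EBIT − 753,000) × 570,000.
Solving, EBIT = (753,000·570,000 − 113,000·420,000) / (570,000 − 420,000) = 381,750,000,000 / 150,000 = 2,545,000.00.

£2,545,000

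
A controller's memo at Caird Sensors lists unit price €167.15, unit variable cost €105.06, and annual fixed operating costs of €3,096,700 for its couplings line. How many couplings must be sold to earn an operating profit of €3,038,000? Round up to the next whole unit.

Unit CM = price − variable cost = €167.15 − €105.06 = €62.09.
Required volume = (fixed costs + target profit) ÷ CM = (€3,096,700 + €3,038,000) ÷ €62.09 = 98,803.35, so 98,804 couplings.

98,804 couplings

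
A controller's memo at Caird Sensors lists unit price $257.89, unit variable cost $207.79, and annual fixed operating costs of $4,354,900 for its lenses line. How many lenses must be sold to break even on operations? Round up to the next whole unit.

86,925 lenses

Contribution margin per unit = $257.89 − $207.79 = $50.10.
Units to break even: $4,354,900 ÷ $50.10 = 86,924.15, rounded up to 86,925.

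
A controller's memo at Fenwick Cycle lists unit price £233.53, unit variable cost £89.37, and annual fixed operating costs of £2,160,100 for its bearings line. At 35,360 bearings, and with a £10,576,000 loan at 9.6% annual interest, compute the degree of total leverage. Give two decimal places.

Total contribution margin = 35,360 × £144.16 = £5,097,497.60.
Operating income = contribution − fixed costs = £5,097,497.60 − £2,160,100 = £2,937,397.60. Interest = £1,015,296.00.
DOL = £5,097,497.60 ÷ £2,937,397.60 = 1.7354; DFL = £2,937,397.60 ÷ £1,922,101.60 = 1.5282.
Combined leverage = 1.7354 × 1.5282 = 2.6520.

2.65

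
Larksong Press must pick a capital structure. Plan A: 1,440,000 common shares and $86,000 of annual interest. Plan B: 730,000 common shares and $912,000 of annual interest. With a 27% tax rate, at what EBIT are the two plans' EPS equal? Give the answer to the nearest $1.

Set EPS_A = EPS_B: (EBIT − $86,000)(1 − 0.27) ÷ 1,440,000 = (EBIT − $912,000)(1 − 0.27) ÷ 730,000.
Cancelling (1 − t) and cross-multiplying: 730,000·(EBIT − 86,000) = 1,440,000·(EBIT − 912,000).
EBIT × (1,440,000 − 730,000) = 912,000 × 1,440,000 − 86,000 × 730,000 = 1,250,500,000,000, so EBIT = 1,250,500,000,000 ÷ 710,000 = 1,761,267.61.

$1,761,268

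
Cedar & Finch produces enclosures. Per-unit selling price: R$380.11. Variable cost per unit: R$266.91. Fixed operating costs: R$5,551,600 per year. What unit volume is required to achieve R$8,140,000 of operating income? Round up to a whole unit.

Each unit contributes R$380.11 − R$266.91 = R$113.20.
Need Q such that Q × R$113.20 − R$5,551,600 = R$8,140,000, i.e. Q = R$13,691,600 / R$113.20 = 120,950.53 → 120,951.

120,951 enclosures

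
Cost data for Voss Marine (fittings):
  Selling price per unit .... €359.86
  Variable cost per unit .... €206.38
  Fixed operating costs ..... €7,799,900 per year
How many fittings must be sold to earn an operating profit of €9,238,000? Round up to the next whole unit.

111,011 fittings

Contribution margin per unit = €359.86 − €206.38 = €153.48.
Units = (FC + target) / CM = (€7,799,900 + €9,238,000) / €153.48 = 111,010.56, so 111,011 fittings.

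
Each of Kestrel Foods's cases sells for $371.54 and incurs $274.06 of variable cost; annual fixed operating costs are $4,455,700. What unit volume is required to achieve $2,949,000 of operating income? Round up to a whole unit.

75,962 cases

Each unit contributes $371.54 − $274.06 = $97.48.
Required volume = (fixed costs + target profit) ÷ CM = ($4,455,700 + $2,949,000) ÷ $97.48 = 75,961.22, so 75,962 cases.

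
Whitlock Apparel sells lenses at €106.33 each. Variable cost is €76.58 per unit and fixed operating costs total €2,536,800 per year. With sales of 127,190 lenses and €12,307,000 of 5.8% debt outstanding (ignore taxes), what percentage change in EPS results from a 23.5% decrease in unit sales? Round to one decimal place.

-166.7%

At 127,190 units, contribution = 127,190 × €29.75 = €3,783,902.50.
Subtracting fixed costs: EBIT = €3,783,902.50 − €2,536,800 = €1,247,102.50.
Interest = €713,806.00, so EBIT − I = €533,296.50.
Degree of combined leverage = contribution ÷ (EBIT − I) = €3,783,902.50 ÷ €533,296.50 = 7.0953.
%ΔEPS = DCL × %ΔSales = 7.0953 × -23.5% = -166.7%.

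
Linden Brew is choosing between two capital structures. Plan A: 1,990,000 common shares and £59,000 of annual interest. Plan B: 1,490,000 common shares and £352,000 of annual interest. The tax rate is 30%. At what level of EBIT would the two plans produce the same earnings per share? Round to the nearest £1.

Set EPS_A = EPS_B: (EBIT − £59,000)(1 − 0.30) ÷ 1,990,000 = (EBIT − £352,000)(1 − 0.30) ÷ 1,490,000.
Cancelling (1 − t) and cross-multiplying: 1,490,000·(EBIT − 59,000) = 1,990,000·(EBIT − 352,000).
EBIT × (1,990,000 − 1,490,000) = 352,000 × 1,990,000 − 59,000 × 1,490,000 = 612,570,000,000, so EBIT = 612,570,000,000 ÷ 500,000 = 1,225,140.00.

£1,225,140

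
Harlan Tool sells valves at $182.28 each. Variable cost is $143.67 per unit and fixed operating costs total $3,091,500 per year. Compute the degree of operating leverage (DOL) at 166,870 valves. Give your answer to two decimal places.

Contribution at this volume is 166,870 × $38.61 = $6,442,850.70.
Subtracting fixed costs: EBIT = $6,442,850.70 − $3,091,500 = $3,351,350.70.
DOL = contribution ÷ EBIT = $6,442,850.70 ÷ $3,351,350.70 = 1.9225.

1.92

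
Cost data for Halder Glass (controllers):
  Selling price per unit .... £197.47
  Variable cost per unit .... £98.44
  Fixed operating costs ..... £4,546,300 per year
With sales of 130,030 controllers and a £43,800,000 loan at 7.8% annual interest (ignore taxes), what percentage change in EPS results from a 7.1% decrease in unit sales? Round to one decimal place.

Total contribution margin = 130,030 × £99.03 = £12,876,870.90.
Operating income = contribution − fixed costs = £12,876,870.90 − £4,546,300 = £8,330,570.90.
Interest = £3,416,400.00, so EBIT − I = £4,914,170.90.
Degree of combined leverage = contribution ÷ (EBIT − I) = £12,876,870.90 ÷ £4,914,170.90 = 2.6204.
%ΔEPS = DCL × %ΔSales = 2.6204 × -7.1% = -18.6%.

-18.6%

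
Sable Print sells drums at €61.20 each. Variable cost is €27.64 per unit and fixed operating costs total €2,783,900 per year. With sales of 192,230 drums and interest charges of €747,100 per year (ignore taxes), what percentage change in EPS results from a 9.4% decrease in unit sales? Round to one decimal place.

-20.8%

Total contribution margin = 192,230 × €33.56 = €6,451,238.80.
Operating income = contribution − fixed costs = €6,451,238.80 − €2,783,900 = €3,667,338.80.
After interest of €747,100.00, pre-tax earnings = €2,920,238.80.
DCL = total CM / (EBIT − I) = €6,451,238.80 / €2,920,238.80 = 2.2091.
EPS therefore changes by 2.2091 × (-9.4%) = -20.8%.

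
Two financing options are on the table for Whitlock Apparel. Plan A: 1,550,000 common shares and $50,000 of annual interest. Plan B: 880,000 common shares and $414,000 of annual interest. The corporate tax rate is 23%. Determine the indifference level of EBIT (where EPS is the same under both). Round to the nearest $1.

$892,090

Set EPS_A = EPS_B: (EBIT − $50,000)(1 − 0.23) ÷ 1,550,000 = (EBIT − $414,000)(1 − 0.23) ÷ 880,000.
Cancelling (1 − t) and cross-multiplying: 880,000·(EBIT − 50,000) = 1,550,000·(EBIT − 414,000).
EBIT × (1,550,000 − 880,000) = 414,000 × 1,550,000 − 50,000 × 880,000 = 597,700,000,000, so EBIT = 597,700,000,000 ÷ 670,000 = 892,089.55.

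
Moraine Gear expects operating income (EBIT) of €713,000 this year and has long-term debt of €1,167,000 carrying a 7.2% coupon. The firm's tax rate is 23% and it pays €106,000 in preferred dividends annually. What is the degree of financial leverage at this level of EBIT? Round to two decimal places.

1.45

Annual interest charges come to €84,024.00.
Preferred dividends grossed up pre-tax: €106,000 / (1 − 0.23) = €137,662.34.
DFL = EBIT ÷ [EBIT − I − D_p/(1−t)] = €713,000 ÷ [€713,000 − €84,024.00 − €137,662.34] = €713,000 ÷ €491,313.66 = 1.4512.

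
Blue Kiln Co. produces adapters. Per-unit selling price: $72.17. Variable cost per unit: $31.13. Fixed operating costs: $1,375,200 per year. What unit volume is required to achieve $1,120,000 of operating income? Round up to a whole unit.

60,800 adapters

Each unit contributes $72.17 − $31.13 = $41.04.
Required volume = (fixed costs + target profit) ÷ CM = ($1,375,200 + $1,120,000) ÷ $41.04 = 60,799.22, so 60,800 adapters.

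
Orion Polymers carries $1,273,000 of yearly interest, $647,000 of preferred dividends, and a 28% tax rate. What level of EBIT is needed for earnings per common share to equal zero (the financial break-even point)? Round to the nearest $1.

$2,171,611

Grossing the preferred dividend up to pre-tax terms: $647,000 / (1 − 0.28) = $898,611.11.
EPS = 0 when EBIT covers interest plus the pre-tax preferred burden: $1,273,000 + $898,611.11 = $2,171,611.11.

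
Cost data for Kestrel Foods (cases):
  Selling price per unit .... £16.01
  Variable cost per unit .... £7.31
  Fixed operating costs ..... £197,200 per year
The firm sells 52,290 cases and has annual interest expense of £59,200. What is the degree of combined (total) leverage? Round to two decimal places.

2.29

Contribution at this volume is 52,290 × £8.70 = £454,923.00.
EBIT = £454,923.00 − £197,200 = £257,723.00. Interest = £59,200.00, so EBIT − I = £198,523.00.
Degree of total leverage = total CM / (EBIT − interest) = £454,923.00 / £198,523.00 = 2.2915.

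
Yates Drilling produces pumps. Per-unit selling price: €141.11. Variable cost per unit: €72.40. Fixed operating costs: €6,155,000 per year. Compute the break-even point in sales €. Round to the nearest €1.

€12,640,548

Contribution margin per unit = €141.11 − €72.40 = €68.71, a CM ratio of €68.71 ÷ €141.11 = 0.4869.
Break-even sales = FC ÷ CM ratio = €6,155,000 × €141.11 / €68.71 = €12,640,548.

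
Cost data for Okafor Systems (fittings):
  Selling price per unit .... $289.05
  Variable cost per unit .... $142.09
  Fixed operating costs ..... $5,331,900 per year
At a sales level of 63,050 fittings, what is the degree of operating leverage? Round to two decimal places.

Total contribution margin = 63,050 × $146.96 = $9,265,828.00.
Operating income = contribution − fixed costs = $9,265,828.00 − $5,331,900 = $3,933,928.00.
Degree of operating leverage = $9,265,828.00 / $3,933,928.00 = 2.3554.

2.36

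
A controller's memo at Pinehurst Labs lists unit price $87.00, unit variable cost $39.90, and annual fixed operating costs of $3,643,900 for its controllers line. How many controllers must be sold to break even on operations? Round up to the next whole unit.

77,366 controllers

Unit CM = price − variable cost = $87.00 − $39.90 = $47.10.
Units to break even: $3,643,900 ÷ $47.10 = 77,365.18, rounded up to 77,366.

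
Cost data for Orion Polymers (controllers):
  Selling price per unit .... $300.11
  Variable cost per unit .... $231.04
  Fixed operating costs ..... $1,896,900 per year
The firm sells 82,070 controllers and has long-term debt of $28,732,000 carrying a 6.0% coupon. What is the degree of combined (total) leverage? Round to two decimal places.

2.77

At 82,070 units, contribution = 82,070 × $69.07 = $5,668,574.90.
EBIT = $5,668,574.90 − $1,896,900 = $3,771,674.90. Interest = $1,723,920.00.
DOL = $5,668,574.90 ÷ $3,771,674.90 = 1.5029; DFL = $3,771,674.90 ÷ $2,047,754.90 = 1.8419.
DCL = DOL × DFL = 1.5029 × 1.8419 = 2.7682.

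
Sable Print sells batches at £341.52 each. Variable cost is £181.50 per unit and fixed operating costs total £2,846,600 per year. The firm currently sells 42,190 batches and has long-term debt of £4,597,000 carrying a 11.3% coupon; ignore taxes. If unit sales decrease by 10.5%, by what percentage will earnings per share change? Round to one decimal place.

At 42,190 units, contribution = 42,190 × £160.02 = £6,751,243.80.
Operating income = contribution − fixed costs = £6,751,243.80 − £2,846,600 = £3,904,643.80.
After interest of £519,461.00, pre-tax earnings = £3,385,182.80.
DCL = total CM / (EBIT − I) = £6,751,243.80 / £3,385,182.80 = 1.9944.
%ΔEPS = DCL × %ΔSales = 1.9944 × -10.5% = -20.9%.

-20.9%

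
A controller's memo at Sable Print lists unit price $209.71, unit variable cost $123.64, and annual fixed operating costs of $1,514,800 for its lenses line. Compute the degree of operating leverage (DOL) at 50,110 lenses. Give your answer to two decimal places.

Total contribution margin = 50,110 × $86.07 = $4,312,967.70.
Subtracting fixed costs: EBIT = $4,312,967.70 − $1,514,800 = $2,798,167.70.
So DOL = total CM / EBIT = $4,312,967.70 / $2,798,167.70 = 1.5414.

1.54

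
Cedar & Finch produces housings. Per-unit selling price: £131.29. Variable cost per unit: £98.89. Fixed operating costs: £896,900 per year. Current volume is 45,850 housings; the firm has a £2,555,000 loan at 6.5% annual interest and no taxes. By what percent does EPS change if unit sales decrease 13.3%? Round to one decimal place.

Total contribution margin = 45,850 × £32.40 = £1,485,540.00.
EBIT = £1,485,540.00 − £896,900 = £588,640.00.
After interest of £166,075.00, pre-tax earnings = £422,565.00.
Degree of combined leverage = contribution ÷ (EBIT − I) = £1,485,540.00 ÷ £422,565.00 = 3.5155.
%ΔEPS = DCL × %ΔSales = 3.5155 × -13.3% = -46.8%.

-46.8%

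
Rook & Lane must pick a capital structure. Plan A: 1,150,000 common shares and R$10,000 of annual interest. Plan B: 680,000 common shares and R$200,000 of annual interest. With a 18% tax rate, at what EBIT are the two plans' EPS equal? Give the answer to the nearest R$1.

At indifference, (EBIT − 10,000)(1 − t)/1,150,000 = (EBIT − 200,000)(1 − t)/680,000.
Cancelling (1 − t) and cross-multiplying: 680,000·(EBIT − 10,000) = 1,150,000·(EBIT − 200,000).
Solving, EBIT = (200,000·1,150,000 − 10,000·680,000) / (1,150,000 − 680,000) = 223,200,000,000 / 470,000 = 474,893.62.

R$474,894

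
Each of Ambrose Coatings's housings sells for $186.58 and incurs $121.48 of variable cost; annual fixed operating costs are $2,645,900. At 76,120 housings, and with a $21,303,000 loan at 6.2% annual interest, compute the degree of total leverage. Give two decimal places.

Total contribution margin = 76,120 × $65.10 = $4,955,412.00.
EBIT = $4,955,412.00 − $2,645,900 = $2,309,512.00. Interest = $1,320,786.00.
DOL = $4,955,412.00 ÷ $2,309,512.00 = 2.1457; DFL = $2,309,512.00 ÷ $988,726.00 = 2.3358.
DCL = DOL × DFL = 2.1457 × 2.3358 = 5.0119.

5.01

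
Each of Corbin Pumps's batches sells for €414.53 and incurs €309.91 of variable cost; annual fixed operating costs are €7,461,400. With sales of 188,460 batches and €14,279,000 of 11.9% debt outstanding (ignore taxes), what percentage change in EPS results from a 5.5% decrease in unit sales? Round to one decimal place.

-10.3%

Total contribution margin = 188,460 × €104.62 = €19,716,685.20.
EBIT = €19,716,685.20 − €7,461,400 = €12,255,285.20.
Interest = €1,699,201.00, so EBIT − I = €10,556,084.20.
Degree of combined leverage = contribution ÷ (EBIT − I) = €19,716,685.20 ÷ €10,556,084.20 = 1.8678.
%ΔEPS = DCL × %ΔSales = 1.8678 × -5.5% = -10.3%.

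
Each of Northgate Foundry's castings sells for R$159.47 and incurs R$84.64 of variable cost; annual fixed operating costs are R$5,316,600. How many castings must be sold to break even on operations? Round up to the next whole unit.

Contribution margin per unit = R$159.47 − R$84.64 = R$74.83.
Break-even Q = R$5,316,600 / R$74.83 = 71,049.04 → 71,050 castings.

71,050 castings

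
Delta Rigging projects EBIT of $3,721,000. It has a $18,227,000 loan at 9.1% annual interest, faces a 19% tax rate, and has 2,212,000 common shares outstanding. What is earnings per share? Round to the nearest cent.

$0.76

Interest = $1,658,657.00, so EBT = $3,721,000 − $1,658,657.00 = $2,062,343.00.
Net income = $2,062,343.00 × (1 − 0.19) = $1,670,497.83.
Per share: $1,670,497.83 / 2,212,000 shares = $0.76.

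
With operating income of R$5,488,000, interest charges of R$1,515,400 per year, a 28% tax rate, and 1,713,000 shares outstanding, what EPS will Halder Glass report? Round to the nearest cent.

R$1.67

Interest = R$1,515,400.00, so EBT = R$5,488,000 − R$1,515,400.00 = R$3,972,600.00.
Net income = R$3,972,600.00 × (1 − 0.28) = R$2,860,272.00.
Per share: R$2,860,272.00 / 1,713,000 shares = R$1.67.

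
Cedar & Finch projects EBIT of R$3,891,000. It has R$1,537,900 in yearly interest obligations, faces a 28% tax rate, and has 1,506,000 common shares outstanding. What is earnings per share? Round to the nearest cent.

Pre-tax income = R$3,891,000 − R$1,537,900.00 = R$2,353,100.00.
After tax at 28%: net income = R$2,353,100.00 × 0.72 = R$1,694,232.00.
Per share: R$1,694,232.00 / 1,506,000 shares = R$1.12.

R$1.12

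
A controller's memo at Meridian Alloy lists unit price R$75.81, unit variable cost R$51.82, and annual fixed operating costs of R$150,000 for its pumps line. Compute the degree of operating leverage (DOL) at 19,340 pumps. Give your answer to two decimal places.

1.48

Total contribution margin = 19,340 × R$23.99 = R$463,966.60.
EBIT = R$463,966.60 − R$150,000 = R$313,966.60.
So DOL = total CM / EBIT = R$463,966.60 / R$313,966.60 = 1.4778.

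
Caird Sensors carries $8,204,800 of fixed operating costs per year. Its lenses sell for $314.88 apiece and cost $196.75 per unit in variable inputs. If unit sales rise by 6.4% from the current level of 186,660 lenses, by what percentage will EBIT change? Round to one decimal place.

Total contribution margin = 186,660 × $118.13 = $22,050,145.80.
EBIT = $22,050,145.80 − $8,204,800 = $13,845,345.80.
So DOL = total CM / EBIT = $22,050,145.80 / $13,845,345.80 = 1.5926.
Operating income changes by 1.5926 × +6.4% = +10.2%.

+10.2%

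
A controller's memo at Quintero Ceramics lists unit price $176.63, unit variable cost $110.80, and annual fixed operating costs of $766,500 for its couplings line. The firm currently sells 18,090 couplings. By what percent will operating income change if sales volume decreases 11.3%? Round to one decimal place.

Contribution at this volume is 18,090 × $65.83 = $1,190,864.70.
EBIT = $1,190,864.70 − $766,500 = $424,364.70.
So DOL = total CM / EBIT = $1,190,864.70 / $424,364.70 = 2.8062.
Operating income changes by 2.8062 × -11.3% = -31.7%.

-31.7%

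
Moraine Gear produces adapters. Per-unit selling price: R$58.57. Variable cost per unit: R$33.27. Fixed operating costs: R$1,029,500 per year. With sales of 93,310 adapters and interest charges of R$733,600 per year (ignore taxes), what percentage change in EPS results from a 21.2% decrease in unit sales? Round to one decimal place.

-83.7%

Contribution at this volume is 93,310 × R$25.30 = R$2,360,743.00.
Operating income = contribution − fixed costs = R$2,360,743.00 − R$1,029,500 = R$1,331,243.00.
Interest = R$733,600.00, so EBIT − I = R$597,643.00.
Degree of combined leverage = contribution ÷ (EBIT − I) = R$2,360,743.00 ÷ R$597,643.00 = 3.9501.
EPS therefore changes by 3.9501 × (-21.2%) = -83.7%.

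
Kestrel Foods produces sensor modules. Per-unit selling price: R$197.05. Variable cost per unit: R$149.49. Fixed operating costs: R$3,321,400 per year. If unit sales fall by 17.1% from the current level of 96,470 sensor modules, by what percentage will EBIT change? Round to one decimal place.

-61.9%

At 96,470 units, contribution = 96,470 × R$47.56 = R$4,588,113.20.
Subtracting fixed costs: EBIT = R$4,588,113.20 − R$3,321,400 = R$1,266,713.20.
So DOL = total CM / EBIT = R$4,588,113.20 / R$1,266,713.20 = 3.6221.
%ΔEBIT = DOL × %ΔSales = 3.6221 × -17.1% = -61.9%.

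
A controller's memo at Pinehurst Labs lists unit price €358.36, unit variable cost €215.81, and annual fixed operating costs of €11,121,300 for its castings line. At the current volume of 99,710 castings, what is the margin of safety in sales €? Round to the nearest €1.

€7,773,962

Unit CM = price − variable cost = €358.36 − €215.81 = €142.55. Break-even units = €11,121,300 ÷ €142.55 = 78,016.84; break-even revenue = 78,016.84 × €358.36 = €27,958,113.42.
Actual sales revenue = 99,710 × €358.36 = €35,732,075.60.
Margin of safety = €35,732,075.60 − €27,958,113.42 = €7,773,962.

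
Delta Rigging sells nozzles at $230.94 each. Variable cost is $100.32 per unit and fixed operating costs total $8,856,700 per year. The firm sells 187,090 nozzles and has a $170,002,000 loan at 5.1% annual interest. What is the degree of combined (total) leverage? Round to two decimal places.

3.54

At 187,090 units, contribution = 187,090 × $130.62 = $24,437,695.80.
Subtracting fixed costs: EBIT = $24,437,695.80 − $8,856,700 = $15,580,995.80. Interest = $8,670,102.00, so EBIT − I = $6,910,893.80.
DCL = contribution ÷ (EBIT − I) = $24,437,695.80 ÷ $6,910,893.80 = 3.5361.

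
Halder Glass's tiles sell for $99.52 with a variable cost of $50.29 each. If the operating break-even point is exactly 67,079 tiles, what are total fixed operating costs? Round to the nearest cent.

Each unit contributes $99.52 − $50.29 = $49.23.
Fixed costs = break-even units × CM = 67,079 × $49.23 = $3,302,299.17.

$3,302,299.17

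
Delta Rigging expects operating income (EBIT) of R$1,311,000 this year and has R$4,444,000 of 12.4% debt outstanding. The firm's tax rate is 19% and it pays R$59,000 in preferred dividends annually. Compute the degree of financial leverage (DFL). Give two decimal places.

Interest = R$551,056.00.
Pre-tax preferred-dividend burden = R$59,000 ÷ (1 − 0.19) = R$72,839.51.
DFL = EBIT ÷ [EBIT − I − D_p/(1−t)] = R$1,311,000 ÷ [R$1,311,000 − R$551,056.00 − R$72,839.51] = R$1,311,000 ÷ R$687,104.49 = 1.9080.

1.91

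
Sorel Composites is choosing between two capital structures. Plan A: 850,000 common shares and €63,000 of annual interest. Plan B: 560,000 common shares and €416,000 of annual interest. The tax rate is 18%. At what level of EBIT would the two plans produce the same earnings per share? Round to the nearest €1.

Set EPS_A = EPS_B: (EBIT − €63,000)(1 − 0.18) ÷ 850,000 = (EBIT − €416,000)(1 − 0.18) ÷ 560,000.
The (1 − t) factor cancels: (EBIT − 63,000) × 560,000 = (EBIT − 416,000) × 850,000.
EBIT × (850,000 − 560,000) = 416,000 × 850,000 − 63,000 × 560,000 = 318,320,000,000, so EBIT = 318,320,000,000 ÷ 290,000 = 1,097,655.17.

€1,097,655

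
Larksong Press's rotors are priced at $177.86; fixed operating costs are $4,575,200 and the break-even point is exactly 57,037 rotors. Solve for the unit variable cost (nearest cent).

$97.65

Contribution per unit must be FC / Q = $4,575,200 / 57,037 = $80.2146.
Variable cost per unit = $177.86 − $80.2146 = $97.65.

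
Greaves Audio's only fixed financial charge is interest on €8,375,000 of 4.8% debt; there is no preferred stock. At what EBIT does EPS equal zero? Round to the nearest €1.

€402,000

Annual interest = 4.8% × €8,375,000 = €402,000.00.
With no preferred dividends, EPS = 0 when EBIT exactly covers interest, so the financial break-even EBIT is €402,000.00.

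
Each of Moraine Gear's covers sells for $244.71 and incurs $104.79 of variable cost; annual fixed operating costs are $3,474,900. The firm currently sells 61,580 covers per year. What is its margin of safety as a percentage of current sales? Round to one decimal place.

59.7%

Each unit contributes $244.71 − $104.79 = $139.92. Break-even units = $3,474,900 ÷ $139.92 = 24,834.91; break-even revenue = 24,834.91 × $244.71 = $6,077,349.76.
Current sales = 61,580 × $244.71 = $15,069,241.80.
Margin of safety = ($15,069,241.80 − $6,077,349.76) ÷ $15,069,241.80 = 59.7%.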